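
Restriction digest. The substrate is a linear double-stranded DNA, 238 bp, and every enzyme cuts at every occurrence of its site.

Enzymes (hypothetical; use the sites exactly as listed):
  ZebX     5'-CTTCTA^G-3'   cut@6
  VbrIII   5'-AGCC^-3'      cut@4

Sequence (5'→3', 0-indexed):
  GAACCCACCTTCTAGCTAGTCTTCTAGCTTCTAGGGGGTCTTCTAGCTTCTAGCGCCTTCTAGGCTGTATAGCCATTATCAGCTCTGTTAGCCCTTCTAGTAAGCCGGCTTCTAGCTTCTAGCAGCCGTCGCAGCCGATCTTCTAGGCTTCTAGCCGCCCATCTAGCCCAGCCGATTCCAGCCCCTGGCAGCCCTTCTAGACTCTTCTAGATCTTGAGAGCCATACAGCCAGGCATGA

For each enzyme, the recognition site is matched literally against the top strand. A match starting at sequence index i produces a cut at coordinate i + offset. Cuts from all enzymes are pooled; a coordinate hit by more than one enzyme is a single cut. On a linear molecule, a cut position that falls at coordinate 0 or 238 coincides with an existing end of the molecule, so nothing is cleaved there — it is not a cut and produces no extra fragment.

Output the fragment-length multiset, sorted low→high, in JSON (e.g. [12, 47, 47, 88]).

[3,5,6,6,6,7,7,7,7,8,8,8,8,9,9,10,10,10,10,12,12,12,12,13,14,19]

Site scan:
  ZebX CTTCTAG/6: at [8, 20, 27, 39, 46, 56, 93, 108, 115, 139, 147, 193, 203] ⇒ [14, 26, 33, 45, 52, 62, 99, 114, 121, 145, 153, 199, 209]
  VbrIII AGCC/4: at [70, 89, 102, 123, 132, 152, 164, 169, 179, 189, 218, 226] ⇒ [74, 93, 106, 127, 136, 156, 168, 173, 183, 193, 222, 230]

All cut coordinates (distinct, sorted): [14, 26, 33, 45, 52, 62, 74, 93, 99, 106, 114, 121, 127, 136, 145, 153, 156, 168, 173, 183, 193, 199, 209, 222, 230]

Fragments:
  [0,14): 14 bp
  [14,26): 12 bp
  [26,33): 7 bp
  [33,45): 12 bp
  [45,52): 7 bp
  [52,62): 10 bp
  [62,74): 12 bp
  [74,93): 19 bp
  [93,99): 6 bp
  [99,106): 7 bp
  [106,114): 8 bp
  [114,121): 7 bp
  [121,127): 6 bp
  [127,136): 9 bp
  [136,145): 9 bp
  [145,153): 8 bp
  [153,156): 3 bp
  [156,168): 12 bp
  [168,173): 5 bp
  [173,183): 10 bp
  [183,193): 10 bp
  [193,199): 6 bp
  [199,209): 10 bp
  [209,222): 13 bp
  [222,230): 8 bp
  [230,238): 8 bp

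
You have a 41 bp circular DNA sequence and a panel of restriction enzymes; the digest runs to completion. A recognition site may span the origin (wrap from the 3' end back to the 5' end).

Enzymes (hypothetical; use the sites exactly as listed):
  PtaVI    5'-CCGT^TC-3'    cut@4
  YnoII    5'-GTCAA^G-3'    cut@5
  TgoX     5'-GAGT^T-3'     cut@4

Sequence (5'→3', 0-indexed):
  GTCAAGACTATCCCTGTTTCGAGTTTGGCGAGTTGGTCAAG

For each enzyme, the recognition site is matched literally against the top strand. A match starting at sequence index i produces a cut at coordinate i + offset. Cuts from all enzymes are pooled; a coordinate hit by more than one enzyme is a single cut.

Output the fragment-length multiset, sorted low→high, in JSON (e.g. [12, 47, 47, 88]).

[6,7,9,19]

Site scan:
  PtaVI (CCGTTC, off=4): no sites
  YnoII (GTCAAG, off=5): starts [0, 35] → cuts [5, 40]
  TgoX (GAGTT, off=4): starts [20, 29] → cuts [24, 33]

All cut coordinates (distinct, sorted): [5, 24, 33, 40]

Fragments:
  5→24: 19 bp
  24→33: 9 bp
  33→40: 7 bp
  40→5 (wrap): 41-40+5 = 6 bp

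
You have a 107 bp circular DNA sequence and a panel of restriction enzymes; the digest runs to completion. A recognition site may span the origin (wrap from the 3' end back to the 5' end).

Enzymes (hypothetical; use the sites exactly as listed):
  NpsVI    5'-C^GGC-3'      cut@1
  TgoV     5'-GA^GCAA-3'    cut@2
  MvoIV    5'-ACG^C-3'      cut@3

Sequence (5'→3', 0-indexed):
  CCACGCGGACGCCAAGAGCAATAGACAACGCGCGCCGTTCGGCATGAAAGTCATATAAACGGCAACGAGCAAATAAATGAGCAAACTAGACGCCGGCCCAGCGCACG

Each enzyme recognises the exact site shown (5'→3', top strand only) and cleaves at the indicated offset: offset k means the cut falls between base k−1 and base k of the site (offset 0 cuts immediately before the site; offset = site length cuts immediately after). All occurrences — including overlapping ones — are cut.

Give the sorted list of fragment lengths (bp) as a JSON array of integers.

[2,5,6,6,8,10,12,12,13,13,20]

Per-enzyme occurrences:
  NpsVI (CGGC, off=1): starts [39, 59, 93] → cuts [40, 60, 94]
  TgoV (GAGCAA, off=2): starts [15, 66, 78] → cuts [17, 68, 80]
  MvoIV (ACGC, off=3): starts [2, 8, 27, 89, 104] → cuts [0, 5, 11, 30, 92]

Pooled cuts: [0, 5, 11, 17, 30, 40, 60, 68, 80, 92, 94]

Fragment lengths:
  0→5: 5 bp
  5→11: 6 bp
  11→17: 6 bp
  17→30: 13 bp
  30→40: 10 bp
  40→60: 20 bp
  60→68: 8 bp
  68→80: 12 bp
  80→92: 12 bp
  92→94: 2 bp
  94→0 (wrap): 107-94+0 = 13 bp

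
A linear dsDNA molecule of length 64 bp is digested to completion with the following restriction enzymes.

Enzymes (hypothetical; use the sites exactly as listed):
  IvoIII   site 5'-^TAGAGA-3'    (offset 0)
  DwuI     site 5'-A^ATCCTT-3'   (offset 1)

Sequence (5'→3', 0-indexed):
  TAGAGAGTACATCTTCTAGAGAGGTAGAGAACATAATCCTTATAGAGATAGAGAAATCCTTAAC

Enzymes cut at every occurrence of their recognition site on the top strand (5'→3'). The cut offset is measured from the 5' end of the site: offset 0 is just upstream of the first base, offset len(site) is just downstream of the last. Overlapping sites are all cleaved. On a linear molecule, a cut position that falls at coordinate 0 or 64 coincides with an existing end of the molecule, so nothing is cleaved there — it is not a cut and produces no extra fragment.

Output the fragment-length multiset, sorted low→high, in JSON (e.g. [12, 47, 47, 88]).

Per-enzyme occurrences:
  IvoIII (TAGAGA, off=0): starts [0, 16, 24, 42, 48] → cuts [16, 24, 42, 48] (position 0 is a terminus of the linear molecule — no cut)
  DwuI (AATCCTT, off=1): starts [34, 54] → cuts [35, 55]

Pooled cuts: [16, 24, 35, 42, 48, 55]

Fragment lengths:
  [0,16): 16 bp
  [16,24): 8 bp
  [24,35): 11 bp
  [35,42): 7 bp
  [42,48): 6 bp
  [48,55): 7 bp
  [55,64): 9 bp

[6,7,7,8,9,11,16]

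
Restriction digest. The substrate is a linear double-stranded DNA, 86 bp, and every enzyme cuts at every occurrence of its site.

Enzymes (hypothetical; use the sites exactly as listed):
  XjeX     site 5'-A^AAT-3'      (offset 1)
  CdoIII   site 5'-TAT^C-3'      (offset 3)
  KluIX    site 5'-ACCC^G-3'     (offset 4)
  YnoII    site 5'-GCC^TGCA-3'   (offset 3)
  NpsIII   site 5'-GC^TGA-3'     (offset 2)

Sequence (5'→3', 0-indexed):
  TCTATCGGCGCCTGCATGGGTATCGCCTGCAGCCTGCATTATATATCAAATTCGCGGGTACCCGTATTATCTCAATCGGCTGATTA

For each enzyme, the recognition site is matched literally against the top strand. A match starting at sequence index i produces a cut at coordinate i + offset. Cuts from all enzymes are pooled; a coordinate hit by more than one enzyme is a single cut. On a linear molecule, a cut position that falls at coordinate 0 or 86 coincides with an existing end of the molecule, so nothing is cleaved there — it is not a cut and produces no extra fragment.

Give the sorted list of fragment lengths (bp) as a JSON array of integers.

Site scan:
  XjeX AAAT/1: at [47] ⇒ [48]
  CdoIII TATC/3: at [2, 20, 43, 67] ⇒ [5, 23, 46, 70]
  KluIX ACCCG/4: at [59] ⇒ [63]
  YnoII GCCTGCA/3: at [9, 24, 31] ⇒ [12, 27, 34]
  NpsIII GCTGA/2: at [78] ⇒ [80]

Pooled cuts: [5, 12, 23, 27, 34, 46, 48, 63, 70, 80]

Fragment lengths:
  [0,5): 5 bp
  [5,12): 7 bp
  [12,23): 11 bp
  [23,27): 4 bp
  [27,34): 7 bp
  [34,46): 12 bp
  [46,48): 2 bp
  [48,63): 15 bp
  [63,70): 7 bp
  [70,80): 10 bp
  [80,86): 6 bp

[2,4,5,6,7,7,7,10,11,12,15]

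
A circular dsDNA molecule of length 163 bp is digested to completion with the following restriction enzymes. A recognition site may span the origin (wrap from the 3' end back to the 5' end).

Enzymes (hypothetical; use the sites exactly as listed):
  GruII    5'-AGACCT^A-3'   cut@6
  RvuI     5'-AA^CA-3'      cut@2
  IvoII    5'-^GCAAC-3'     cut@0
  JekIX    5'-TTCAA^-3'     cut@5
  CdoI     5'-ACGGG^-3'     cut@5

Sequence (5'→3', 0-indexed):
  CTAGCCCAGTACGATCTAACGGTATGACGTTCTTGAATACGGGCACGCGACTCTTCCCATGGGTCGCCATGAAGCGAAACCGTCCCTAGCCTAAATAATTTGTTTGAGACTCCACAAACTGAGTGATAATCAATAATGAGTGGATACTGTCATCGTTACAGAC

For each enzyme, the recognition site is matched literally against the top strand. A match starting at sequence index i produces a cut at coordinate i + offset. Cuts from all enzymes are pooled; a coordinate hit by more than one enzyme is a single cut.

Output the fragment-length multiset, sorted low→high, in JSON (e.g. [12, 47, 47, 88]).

[41,122]

Site scan:
  GruII (AGACCTA, off=6): starts [159] → cuts [2]
  RvuI (AACA, off=2): no sites
  IvoII (GCAAC, off=0): no sites
  JekIX (TTCAA, off=5): no sites
  CdoI (ACGGG, off=5): starts [38] → cuts [43]

All cut coordinates (distinct, sorted): [2, 43]

Fragments:
  2→43: 41 bp
  43→2 (wrap): 163-43+2 = 122 bp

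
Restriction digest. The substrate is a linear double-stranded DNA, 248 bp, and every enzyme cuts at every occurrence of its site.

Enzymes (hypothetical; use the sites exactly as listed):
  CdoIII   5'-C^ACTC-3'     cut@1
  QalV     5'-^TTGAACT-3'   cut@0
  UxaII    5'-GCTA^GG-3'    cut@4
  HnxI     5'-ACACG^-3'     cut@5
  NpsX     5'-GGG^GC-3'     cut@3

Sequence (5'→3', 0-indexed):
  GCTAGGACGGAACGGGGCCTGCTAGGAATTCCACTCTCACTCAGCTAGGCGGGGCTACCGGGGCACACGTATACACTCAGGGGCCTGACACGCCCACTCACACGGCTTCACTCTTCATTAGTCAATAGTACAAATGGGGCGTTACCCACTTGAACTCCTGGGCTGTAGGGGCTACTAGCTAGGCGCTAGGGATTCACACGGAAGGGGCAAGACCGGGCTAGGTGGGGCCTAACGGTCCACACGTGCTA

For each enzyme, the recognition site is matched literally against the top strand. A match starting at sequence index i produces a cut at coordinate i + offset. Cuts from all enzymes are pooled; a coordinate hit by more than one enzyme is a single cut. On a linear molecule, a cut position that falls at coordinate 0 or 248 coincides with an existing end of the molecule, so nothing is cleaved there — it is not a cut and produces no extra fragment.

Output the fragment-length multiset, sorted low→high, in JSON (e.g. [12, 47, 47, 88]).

[3,4,5,5,5,6,6,6,6,7,7,8,8,8,9,9,9,10,11,11,12,12,14,17,21,29]

Per-enzyme occurrences:
  CdoIII (CACTC, off=1): starts [31, 37, 73, 94, 108] → cuts [32, 38, 74, 95, 109]
  QalV (TTGAACT, off=0): starts [149] → cuts [149]
  UxaII (GCTAGG, off=4): starts [0, 20, 43, 177, 184, 216] → cuts [4, 24, 47, 181, 188, 220]
  HnxI (ACACG, off=5): starts [64, 87, 99, 195, 238] → cuts [69, 92, 104, 200, 243]
  NpsX (GGGGC, off=3): starts [13, 50, 59, 79, 135, 167, 203, 223] → cuts [16, 53, 62, 82, 138, 170, 206, 226]

Pooled cuts: [4, 16, 24, 32, 38, 47, 53, 62, 69, 74, 82, 92, 95, 104, 109, 138, 149, 170, 181, 188, 200, 206, 220, 226, 243]

Fragment lengths:
  [0,4): 4 bp
  [4,16): 12 bp
  [16,24): 8 bp
  [24,32): 8 bp
  [32,38): 6 bp
  [38,47): 9 bp
  [47,53): 6 bp
  [53,62): 9 bp
  [62,69): 7 bp
  [69,74): 5 bp
  [74,82): 8 bp
  [82,92): 10 bp
  [92,95): 3 bp
  [95,104): 9 bp
  [104,109): 5 bp
  [109,138): 29 bp
  [138,149): 11 bp
  [149,170): 21 bp
  [170,181): 11 bp
  [181,188): 7 bp
  [188,200): 12 bp
  [200,206): 6 bp
  [206,220): 14 bp
  [220,226): 6 bp
  [226,243): 17 bp
  [243,248): 5 bp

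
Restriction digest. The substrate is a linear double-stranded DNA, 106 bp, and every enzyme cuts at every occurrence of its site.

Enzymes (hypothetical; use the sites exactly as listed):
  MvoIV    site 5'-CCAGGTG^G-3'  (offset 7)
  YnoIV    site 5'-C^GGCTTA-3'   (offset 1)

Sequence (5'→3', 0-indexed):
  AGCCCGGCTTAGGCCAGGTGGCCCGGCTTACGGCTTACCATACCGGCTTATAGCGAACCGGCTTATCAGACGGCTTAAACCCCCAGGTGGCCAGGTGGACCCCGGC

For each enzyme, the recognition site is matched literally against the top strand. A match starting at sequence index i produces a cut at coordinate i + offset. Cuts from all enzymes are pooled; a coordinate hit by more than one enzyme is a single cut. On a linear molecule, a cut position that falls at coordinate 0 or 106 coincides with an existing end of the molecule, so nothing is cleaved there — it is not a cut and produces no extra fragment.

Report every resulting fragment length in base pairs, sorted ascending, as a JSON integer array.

[4,5,7,8,9,12,13,15,15,18]

Scan for sites:
  MvoIV CCAGGTGG/7: at [13, 82, 90] ⇒ [20, 89, 97]
  YnoIV CGGCTTA/1: at [4, 23, 30, 43, 58, 70] ⇒ [5, 24, 31, 44, 59, 71]

Pooled cuts: [5, 20, 24, 31, 44, 59, 71, 89, 97]

Fragments:
  [0,5): 5 bp
  [5,20): 15 bp
  [20,24): 4 bp
  [24,31): 7 bp
  [31,44): 13 bp
  [44,59): 15 bp
  [59,71): 12 bp
  [71,89): 18 bp
  [89,97): 8 bp
  [97,106): 9 bp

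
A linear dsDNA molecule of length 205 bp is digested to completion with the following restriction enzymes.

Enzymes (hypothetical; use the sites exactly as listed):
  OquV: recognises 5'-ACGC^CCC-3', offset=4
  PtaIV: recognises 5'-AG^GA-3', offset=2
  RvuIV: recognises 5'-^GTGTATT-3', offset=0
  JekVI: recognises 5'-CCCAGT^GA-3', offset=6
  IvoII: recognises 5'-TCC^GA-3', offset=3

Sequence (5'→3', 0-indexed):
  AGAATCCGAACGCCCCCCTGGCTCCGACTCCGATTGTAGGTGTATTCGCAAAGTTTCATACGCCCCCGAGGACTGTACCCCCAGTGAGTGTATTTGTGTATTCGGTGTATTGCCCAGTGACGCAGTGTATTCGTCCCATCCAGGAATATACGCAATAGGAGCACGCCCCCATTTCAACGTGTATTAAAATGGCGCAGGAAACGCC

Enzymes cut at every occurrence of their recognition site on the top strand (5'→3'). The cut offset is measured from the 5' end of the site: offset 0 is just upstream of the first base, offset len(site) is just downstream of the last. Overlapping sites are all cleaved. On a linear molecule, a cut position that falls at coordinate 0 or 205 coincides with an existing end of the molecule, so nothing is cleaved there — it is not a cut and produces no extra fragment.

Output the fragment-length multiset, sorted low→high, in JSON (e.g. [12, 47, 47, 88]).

Per-enzyme occurrences:
  OquV (ACGCCCC, off=4): starts [9, 59, 162] → cuts [13, 63, 166]
  PtaIV (AGGA, off=2): starts [68, 141, 156, 195] → cuts [70, 143, 158, 197]
  RvuIV (GTGTATT, off=0): starts [39, 87, 95, 104, 124, 178] → cuts [39, 87, 95, 104, 124, 178]
  JekVI (CCCAGTGA, off=6): starts [79, 112] → cuts [85, 118]
  IvoII (TCCGA, off=3): starts [4, 22, 28] → cuts [7, 25, 31]

All cut coordinates (distinct, sorted): [7, 13, 25, 31, 39, 63, 70, 85, 87, 95, 104, 118, 124, 143, 158, 166, 178, 197]

Fragments:
  [0,7): 7 bp
  [7,13): 6 bp
  [13,25): 12 bp
  [25,31): 6 bp
  [31,39): 8 bp
  [39,63): 24 bp
  [63,70): 7 bp
  [70,85): 15 bp
  [85,87): 2 bp
  [87,95): 8 bp
  [95,104): 9 bp
  [104,118): 14 bp
  [118,124): 6 bp
  [124,143): 19 bp
  [143,158): 15 bp
  [158,166): 8 bp
  [166,178): 12 bp
  [178,197): 19 bp
  [197,205): 8 bp

[2,6,6,6,7,7,8,8,8,8,9,12,12,14,15,15,19,19,24]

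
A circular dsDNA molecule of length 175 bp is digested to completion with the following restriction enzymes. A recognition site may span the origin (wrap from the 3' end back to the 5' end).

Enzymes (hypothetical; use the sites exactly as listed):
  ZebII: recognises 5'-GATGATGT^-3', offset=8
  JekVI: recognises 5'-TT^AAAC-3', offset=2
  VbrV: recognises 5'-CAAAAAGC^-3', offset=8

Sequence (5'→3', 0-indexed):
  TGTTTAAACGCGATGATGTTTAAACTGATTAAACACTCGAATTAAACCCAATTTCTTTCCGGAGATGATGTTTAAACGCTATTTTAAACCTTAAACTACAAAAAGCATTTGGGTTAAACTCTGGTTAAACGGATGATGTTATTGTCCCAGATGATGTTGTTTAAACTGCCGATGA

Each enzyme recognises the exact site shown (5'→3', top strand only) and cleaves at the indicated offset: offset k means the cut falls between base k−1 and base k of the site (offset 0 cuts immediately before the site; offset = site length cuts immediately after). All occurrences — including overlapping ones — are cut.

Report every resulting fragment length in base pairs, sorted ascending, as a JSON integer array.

[2,2,2,5,7,9,9,11,12,13,13,14,14,16,18,28]

Scan for sites:
  ZebII (GATGATGT, off=8): starts [11, 63, 131, 149, 170] → cuts [3, 19, 71, 139, 157]
  JekVI (TTAAAC, off=2): starts [3, 19, 28, 41, 71, 83, 90, 113, 124, 160] → cuts [5, 21, 30, 43, 73, 85, 92, 115, 126, 162]
  VbrV (CAAAAAGC, off=8): starts [98] → cuts [106]

Pooled cuts: [3, 5, 19, 21, 30, 43, 71, 73, 85, 92, 106, 115, 126, 139, 157, 162]

Fragment lengths:
  3→5: 2 bp
  5→19: 14 bp
  19→21: 2 bp
  21→30: 9 bp
  30→43: 13 bp
  43→71: 28 bp
  71→73: 2 bp
  73→85: 12 bp
  85→92: 7 bp
  92→106: 14 bp
  106→115: 9 bp
  115→126: 11 bp
  126→139: 13 bp
  139→157: 18 bp
  157→162: 5 bp
  162→3 (wrap): 175-162+3 = 16 bp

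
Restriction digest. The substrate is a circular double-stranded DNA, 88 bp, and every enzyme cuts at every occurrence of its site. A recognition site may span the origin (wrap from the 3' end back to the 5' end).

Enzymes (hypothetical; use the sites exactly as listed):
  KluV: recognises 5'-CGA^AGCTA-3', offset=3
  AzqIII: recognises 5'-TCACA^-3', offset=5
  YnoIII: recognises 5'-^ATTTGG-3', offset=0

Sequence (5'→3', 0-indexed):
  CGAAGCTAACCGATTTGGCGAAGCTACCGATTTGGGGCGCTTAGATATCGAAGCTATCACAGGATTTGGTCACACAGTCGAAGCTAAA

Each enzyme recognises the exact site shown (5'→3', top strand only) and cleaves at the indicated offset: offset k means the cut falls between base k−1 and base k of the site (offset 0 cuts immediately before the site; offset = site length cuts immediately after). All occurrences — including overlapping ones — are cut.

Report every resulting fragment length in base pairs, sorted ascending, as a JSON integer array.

Per-enzyme occurrences:
  KluV CGAAGCTA/3: at [0, 18, 48, 78] ⇒ [3, 21, 51, 81]
  AzqIII TCACA/5: at [56, 69] ⇒ [61, 74]
  YnoIII ATTTGG/0: at [12, 29, 63] ⇒ [12, 29, 63]

Pooled cuts: [3, 12, 21, 29, 51, 61, 63, 74, 81]

Fragment lengths:
  3→12: 9 bp
  12→21: 9 bp
  21→29: 8 bp
  29→51: 22 bp
  51→61: 10 bp
  61→63: 2 bp
  63→74: 11 bp
  74→81: 7 bp
  81→3 (wrap): 88-81+3 = 10 bp

[2,7,8,9,9,10,10,11,22]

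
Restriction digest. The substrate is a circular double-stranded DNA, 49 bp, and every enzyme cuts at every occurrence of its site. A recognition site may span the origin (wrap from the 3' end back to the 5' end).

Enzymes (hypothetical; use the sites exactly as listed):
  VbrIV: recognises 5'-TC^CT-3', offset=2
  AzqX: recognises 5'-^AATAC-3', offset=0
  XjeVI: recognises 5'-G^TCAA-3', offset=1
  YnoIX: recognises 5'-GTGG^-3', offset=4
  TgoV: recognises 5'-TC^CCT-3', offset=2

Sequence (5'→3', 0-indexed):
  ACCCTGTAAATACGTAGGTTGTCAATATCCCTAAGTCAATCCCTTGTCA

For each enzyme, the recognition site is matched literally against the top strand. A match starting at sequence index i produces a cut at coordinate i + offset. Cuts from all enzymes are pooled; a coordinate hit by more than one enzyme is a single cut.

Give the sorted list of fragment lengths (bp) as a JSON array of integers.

Site scan:
  VbrIV (TCCT, off=2): no sites
  AzqX AATAC/0: at [8] ⇒ [8]
  XjeVI GTCAA/1: at [20, 34, 45] ⇒ [21, 35, 46]
  YnoIX (GTGG, off=4): no sites
  TgoV TCCCT/2: at [27, 39] ⇒ [29, 41]

All cut coordinates (distinct, sorted): [8, 21, 29, 35, 41, 46]

Fragments:
  8→21: 13 bp
  21→29: 8 bp
  29→35: 6 bp
  35→41: 6 bp
  41→46: 5 bp
  46→8 (wrap): 49-46+8 = 11 bp

[5,6,6,8,11,13]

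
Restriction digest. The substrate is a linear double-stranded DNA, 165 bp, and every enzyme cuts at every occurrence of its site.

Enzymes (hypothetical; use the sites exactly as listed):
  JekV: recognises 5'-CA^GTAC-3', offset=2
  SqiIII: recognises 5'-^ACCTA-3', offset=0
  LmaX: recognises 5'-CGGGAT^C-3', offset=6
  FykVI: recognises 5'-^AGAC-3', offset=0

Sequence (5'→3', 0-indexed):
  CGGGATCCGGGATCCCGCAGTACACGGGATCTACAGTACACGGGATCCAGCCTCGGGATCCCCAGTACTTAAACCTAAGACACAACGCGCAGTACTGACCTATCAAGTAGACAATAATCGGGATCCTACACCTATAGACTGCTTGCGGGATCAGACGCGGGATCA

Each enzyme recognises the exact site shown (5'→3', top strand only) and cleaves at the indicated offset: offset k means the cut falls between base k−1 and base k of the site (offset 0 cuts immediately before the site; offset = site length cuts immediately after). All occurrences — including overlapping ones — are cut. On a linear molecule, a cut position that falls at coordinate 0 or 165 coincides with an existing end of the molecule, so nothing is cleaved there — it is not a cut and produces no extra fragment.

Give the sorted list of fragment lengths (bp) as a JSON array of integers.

[1,2,5,5,5,5,6,6,6,6,7,8,11,11,11,11,13,14,16,16]

Per-enzyme occurrences:
  JekV CAGTAC/2: at [17, 33, 62, 89] ⇒ [19, 35, 64, 91]
  SqiIII ACCTA/0: at [72, 97, 129] ⇒ [72, 97, 129]
  LmaX CGGGATC/6: at [0, 7, 24, 40, 53, 118, 145, 157] ⇒ [6, 13, 30, 46, 59, 124, 151, 163]
  FykVI AGAC/0: at [77, 108, 135, 152] ⇒ [77, 108, 135, 152]

All cut coordinates (distinct, sorted): [6, 13, 19, 30, 35, 46, 59, 64, 72, 77, 91, 97, 108, 124, 129, 135, 151, 152, 163]

Fragments:
  [0,6): 6 bp
  [6,13): 7 bp
  [13,19): 6 bp
  [19,30): 11 bp
  [30,35): 5 bp
  [35,46): 11 bp
  [46,59): 13 bp
  [59,64): 5 bp
  [64,72): 8 bp
  [72,77): 5 bp
  [77,91): 14 bp
  [91,97): 6 bp
  [97,108): 11 bp
  [108,124): 16 bp
  [124,129): 5 bp
  [129,135): 6 bp
  [135,151): 16 bp
  [151,152): 1 bp
  [152,163): 11 bp
  [163,165): 2 bp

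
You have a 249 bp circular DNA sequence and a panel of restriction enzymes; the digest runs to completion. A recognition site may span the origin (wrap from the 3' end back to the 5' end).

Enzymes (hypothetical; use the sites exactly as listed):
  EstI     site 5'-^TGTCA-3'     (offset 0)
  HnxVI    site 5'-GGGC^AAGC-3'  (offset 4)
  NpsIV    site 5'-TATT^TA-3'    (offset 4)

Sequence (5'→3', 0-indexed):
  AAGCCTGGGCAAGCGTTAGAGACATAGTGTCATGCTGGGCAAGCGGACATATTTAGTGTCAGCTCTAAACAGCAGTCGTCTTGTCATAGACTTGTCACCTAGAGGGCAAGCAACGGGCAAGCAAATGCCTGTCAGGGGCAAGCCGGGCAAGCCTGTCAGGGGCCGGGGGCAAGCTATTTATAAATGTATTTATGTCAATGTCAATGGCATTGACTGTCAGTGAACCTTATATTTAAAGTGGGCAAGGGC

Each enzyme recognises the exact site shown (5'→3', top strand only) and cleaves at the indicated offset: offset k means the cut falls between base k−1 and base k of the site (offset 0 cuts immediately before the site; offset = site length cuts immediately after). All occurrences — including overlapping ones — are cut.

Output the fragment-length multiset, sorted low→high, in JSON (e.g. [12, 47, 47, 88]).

Scan for sites:
  EstI (TGTCA, off=0): starts [27, 56, 81, 92, 129, 153, 192, 198, 214] → cuts [27, 56, 81, 92, 129, 153, 192, 198, 214]
  HnxVI (GGGCAAGC, off=4): starts [6, 36, 103, 114, 135, 144, 166, 245] → cuts [0, 10, 40, 107, 118, 139, 148, 170]
  NpsIV (TATTTA, off=4): starts [49, 174, 186, 229] → cuts [53, 178, 190, 233]

All cut coordinates (distinct, sorted): [0, 10, 27, 40, 53, 56, 81, 92, 107, 118, 129, 139, 148, 153, 170, 178, 190, 192, 198, 214, 233]

Fragment lengths:
  0→10: 10 bp
  10→27: 17 bp
  27→40: 13 bp
  40→53: 13 bp
  53→56: 3 bp
  56→81: 25 bp
  81→92: 11 bp
  92→107: 15 bp
  107→118: 11 bp
  118→129: 11 bp
  129→139: 10 bp
  139→148: 9 bp
  148→153: 5 bp
  153→170: 17 bp
  170→178: 8 bp
  178→190: 12 bp
  190→192: 2 bp
  192→198: 6 bp
  198→214: 16 bp
  214→233: 19 bp
  233→0 (wrap): 249-233+0 = 16 bp

[2,3,5,6,8,9,10,10,11,11,11,12,13,13,15,16,16,17,17,19,25]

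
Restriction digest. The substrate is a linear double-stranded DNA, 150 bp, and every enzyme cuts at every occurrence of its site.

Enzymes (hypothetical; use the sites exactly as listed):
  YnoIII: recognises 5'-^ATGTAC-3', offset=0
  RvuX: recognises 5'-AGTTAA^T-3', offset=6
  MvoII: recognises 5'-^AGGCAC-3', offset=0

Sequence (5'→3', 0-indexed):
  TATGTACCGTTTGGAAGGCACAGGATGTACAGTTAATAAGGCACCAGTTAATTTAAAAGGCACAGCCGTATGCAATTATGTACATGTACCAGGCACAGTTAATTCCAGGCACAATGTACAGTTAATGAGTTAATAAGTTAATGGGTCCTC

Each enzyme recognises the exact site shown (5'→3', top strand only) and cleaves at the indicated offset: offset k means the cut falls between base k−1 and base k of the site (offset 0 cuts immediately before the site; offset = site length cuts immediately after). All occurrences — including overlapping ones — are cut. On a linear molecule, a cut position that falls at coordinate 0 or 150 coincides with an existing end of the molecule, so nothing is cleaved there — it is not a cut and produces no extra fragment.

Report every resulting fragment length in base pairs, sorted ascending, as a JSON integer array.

[1,2,4,6,6,7,7,8,8,9,9,12,12,12,13,14,20]

Per-enzyme occurrences:
  YnoIII (ATGTAC, off=0): starts [1, 24, 77, 83, 113] → cuts [1, 24, 77, 83, 113]
  RvuX (AGTTAAT, off=6): starts [30, 45, 96, 119, 127, 135] → cuts [36, 51, 102, 125, 133, 141]
  MvoII (AGGCAC, off=0): starts [15, 38, 57, 90, 106] → cuts [15, 38, 57, 90, 106]

Pooled cuts: [1, 15, 24, 36, 38, 51, 57, 77, 83, 90, 102, 106, 113, 125, 133, 141]

Fragments:
  [0,1): 1 bp
  [1,15): 14 bp
  [15,24): 9 bp
  [24,36): 12 bp
  [36,38): 2 bp
  [38,51): 13 bp
  [51,57): 6 bp
  [57,77): 20 bp
  [77,83): 6 bp
  [83,90): 7 bp
  [90,102): 12 bp
  [102,106): 4 bp
  [106,113): 7 bp
  [113,125): 12 bp
  [125,133): 8 bp
  [133,141): 8 bp
  [141,150): 9 bp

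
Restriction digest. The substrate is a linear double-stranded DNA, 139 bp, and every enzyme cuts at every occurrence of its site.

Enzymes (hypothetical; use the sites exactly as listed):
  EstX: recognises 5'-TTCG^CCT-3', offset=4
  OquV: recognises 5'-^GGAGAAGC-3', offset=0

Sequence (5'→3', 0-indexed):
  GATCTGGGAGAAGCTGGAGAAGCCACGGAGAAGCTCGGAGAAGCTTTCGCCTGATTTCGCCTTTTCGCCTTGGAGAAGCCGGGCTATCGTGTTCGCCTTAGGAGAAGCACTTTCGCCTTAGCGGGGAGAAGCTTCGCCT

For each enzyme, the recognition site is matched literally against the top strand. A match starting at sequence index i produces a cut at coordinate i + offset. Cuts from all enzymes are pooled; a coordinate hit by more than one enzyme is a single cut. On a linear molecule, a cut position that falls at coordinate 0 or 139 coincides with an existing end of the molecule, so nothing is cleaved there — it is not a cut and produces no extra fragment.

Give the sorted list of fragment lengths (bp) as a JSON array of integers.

[3,4,5,6,8,9,9,10,10,11,12,13,15,24]

Scan for sites:
  EstX TTCGCCT/4: at [45, 55, 63, 91, 111, 132] ⇒ [49, 59, 67, 95, 115, 136]
  OquV GGAGAAGC/0: at [6, 15, 26, 36, 71, 100, 124] ⇒ [6, 15, 26, 36, 71, 100, 124]

All cut coordinates (distinct, sorted): [6, 15, 26, 36, 49, 59, 67, 71, 95, 100, 115, 124, 136]

Fragments:
  [0,6): 6 bp
  [6,15): 9 bp
  [15,26): 11 bp
  [26,36): 10 bp
  [36,49): 13 bp
  [49,59): 10 bp
  [59,67): 8 bp
  [67,71): 4 bp
  [71,95): 24 bp
  [95,100): 5 bp
  [100,115): 15 bp
  [115,124): 9 bp
  [124,136): 12 bp
  [136,139): 3 bp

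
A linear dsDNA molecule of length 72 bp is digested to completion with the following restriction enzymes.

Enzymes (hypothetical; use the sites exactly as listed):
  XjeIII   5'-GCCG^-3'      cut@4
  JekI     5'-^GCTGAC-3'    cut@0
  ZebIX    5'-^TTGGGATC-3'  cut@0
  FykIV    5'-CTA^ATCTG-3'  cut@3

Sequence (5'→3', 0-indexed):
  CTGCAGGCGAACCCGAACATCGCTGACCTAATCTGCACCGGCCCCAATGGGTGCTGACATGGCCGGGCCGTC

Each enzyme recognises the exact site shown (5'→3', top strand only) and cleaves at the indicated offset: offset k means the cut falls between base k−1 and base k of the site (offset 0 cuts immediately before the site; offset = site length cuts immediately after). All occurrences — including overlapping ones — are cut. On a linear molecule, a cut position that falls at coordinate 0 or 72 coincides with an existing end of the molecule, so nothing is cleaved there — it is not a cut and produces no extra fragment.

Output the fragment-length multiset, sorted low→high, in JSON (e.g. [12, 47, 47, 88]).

Per-enzyme occurrences:
  XjeIII GCCG/4: at [61, 66] ⇒ [65, 70]
  JekI GCTGAC/0: at [21, 52] ⇒ [21, 52]
  ZebIX (TTGGGATC, off=0): no sites
  FykIV CTAATCTG/3: at [27] ⇒ [30]

Pooled cuts: [21, 30, 52, 65, 70]

Fragment lengths:
  [0,21): 21 bp
  [21,30): 9 bp
  [30,52): 22 bp
  [52,65): 13 bp
  [65,70): 5 bp
  [70,72): 2 bp

[2,5,9,13,21,22]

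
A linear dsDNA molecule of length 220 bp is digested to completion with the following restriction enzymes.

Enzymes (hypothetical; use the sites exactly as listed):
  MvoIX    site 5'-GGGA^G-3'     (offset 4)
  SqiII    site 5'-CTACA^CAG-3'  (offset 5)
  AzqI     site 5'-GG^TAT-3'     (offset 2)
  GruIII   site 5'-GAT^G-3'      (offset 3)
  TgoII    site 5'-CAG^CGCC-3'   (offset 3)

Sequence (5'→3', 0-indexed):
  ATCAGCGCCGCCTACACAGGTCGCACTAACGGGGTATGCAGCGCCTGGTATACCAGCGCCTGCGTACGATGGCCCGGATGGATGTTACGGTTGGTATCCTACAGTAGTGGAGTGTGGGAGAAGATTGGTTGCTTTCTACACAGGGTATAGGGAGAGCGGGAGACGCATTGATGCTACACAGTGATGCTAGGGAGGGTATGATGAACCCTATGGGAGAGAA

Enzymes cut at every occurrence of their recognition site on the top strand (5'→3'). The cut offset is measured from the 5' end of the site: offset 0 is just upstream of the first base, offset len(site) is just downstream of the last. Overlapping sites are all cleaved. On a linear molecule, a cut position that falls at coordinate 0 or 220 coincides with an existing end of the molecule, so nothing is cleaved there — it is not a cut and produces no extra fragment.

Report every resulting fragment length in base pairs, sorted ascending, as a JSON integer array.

[3,4,5,5,5,6,6,7,7,7,8,8,8,8,9,11,11,11,13,14,18,21,25]

Per-enzyme occurrences:
  MvoIX GGGAG/4: at [115, 149, 157, 189, 211] ⇒ [119, 153, 161, 193, 215]
  SqiII CTACACAG/5: at [11, 135, 173] ⇒ [16, 140, 178]
  AzqI GGTAT/2: at [32, 46, 92, 143, 194] ⇒ [34, 48, 94, 145, 196]
  GruIII GATG/3: at [67, 76, 80, 169, 182, 199] ⇒ [70, 79, 83, 172, 185, 202]
  TgoII CAGCGCC/3: at [2, 38, 53] ⇒ [5, 41, 56]

All cut coordinates (distinct, sorted): [5, 16, 34, 41, 48, 56, 70, 79, 83, 94, 119, 140, 145, 153, 161, 172, 178, 185, 193, 196, 202, 215]

Fragment lengths:
  [0,5): 5 bp
  [5,16): 11 bp
  [16,34): 18 bp
  [34,41): 7 bp
  [41,48): 7 bp
  [48,56): 8 bp
  [56,70): 14 bp
  [70,79): 9 bp
  [79,83): 4 bp
  [83,94): 11 bp
  [94,119): 25 bp
  [119,140): 21 bp
  [140,145): 5 bp
  [145,153): 8 bp
  [153,161): 8 bp
  [161,172): 11 bp
  [172,178): 6 bp
  [178,185): 7 bp
  [185,193): 8 bp
  [193,196): 3 bp
  [196,202): 6 bp
  [202,215): 13 bp
  [215,220): 5 bp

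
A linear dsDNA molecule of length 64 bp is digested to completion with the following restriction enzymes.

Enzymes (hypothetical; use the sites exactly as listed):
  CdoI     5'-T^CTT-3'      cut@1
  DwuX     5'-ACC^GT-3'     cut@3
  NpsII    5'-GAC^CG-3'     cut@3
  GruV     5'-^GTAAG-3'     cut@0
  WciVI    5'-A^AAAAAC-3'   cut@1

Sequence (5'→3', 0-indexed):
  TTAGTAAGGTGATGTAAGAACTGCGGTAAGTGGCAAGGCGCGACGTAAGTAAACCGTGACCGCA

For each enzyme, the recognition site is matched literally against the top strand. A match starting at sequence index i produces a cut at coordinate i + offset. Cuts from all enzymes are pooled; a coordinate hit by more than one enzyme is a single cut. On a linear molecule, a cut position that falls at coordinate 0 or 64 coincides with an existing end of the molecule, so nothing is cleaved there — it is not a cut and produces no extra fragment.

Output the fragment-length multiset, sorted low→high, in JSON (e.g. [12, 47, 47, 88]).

Site scan:
  CdoI (TCTT, off=1): no sites
  DwuX (ACCGT, off=3): starts [52] → cuts [55]
  NpsII (GACCG, off=3): starts [57] → cuts [60]
  GruV (GTAAG, off=0): starts [3, 13, 25, 44] → cuts [3, 13, 25, 44]
  WciVI (AAAAAAC, off=1): no sites

Pooled cuts: [3, 13, 25, 44, 55, 60]

Fragments:
  [0,3): 3 bp
  [3,13): 10 bp
  [13,25): 12 bp
  [25,44): 19 bp
  [44,55): 11 bp
  [55,60): 5 bp
  [60,64): 4 bp

[3,4,5,10,11,12,19]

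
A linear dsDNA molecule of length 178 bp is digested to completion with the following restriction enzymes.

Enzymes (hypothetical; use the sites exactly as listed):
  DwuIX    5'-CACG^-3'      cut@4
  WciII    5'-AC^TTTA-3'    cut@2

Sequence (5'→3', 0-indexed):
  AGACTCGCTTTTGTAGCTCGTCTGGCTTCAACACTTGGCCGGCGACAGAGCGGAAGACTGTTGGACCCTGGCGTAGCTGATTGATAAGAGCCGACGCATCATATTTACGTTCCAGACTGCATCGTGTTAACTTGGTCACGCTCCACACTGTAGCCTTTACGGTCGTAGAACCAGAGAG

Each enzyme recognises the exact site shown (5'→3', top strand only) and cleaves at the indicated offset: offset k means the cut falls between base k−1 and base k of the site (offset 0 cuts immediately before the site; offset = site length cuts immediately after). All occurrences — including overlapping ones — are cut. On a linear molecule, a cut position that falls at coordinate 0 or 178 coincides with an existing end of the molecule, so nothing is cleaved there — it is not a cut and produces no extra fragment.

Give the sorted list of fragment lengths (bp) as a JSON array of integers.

[38,140]

Site scan:
  DwuIX (CACG, off=4): starts [136] → cuts [140]
  WciII (ACTTTA, off=2): no sites

All cut coordinates (distinct, sorted): [140]

Fragments:
  [0,140): 140 bp
  [140,178): 38 bp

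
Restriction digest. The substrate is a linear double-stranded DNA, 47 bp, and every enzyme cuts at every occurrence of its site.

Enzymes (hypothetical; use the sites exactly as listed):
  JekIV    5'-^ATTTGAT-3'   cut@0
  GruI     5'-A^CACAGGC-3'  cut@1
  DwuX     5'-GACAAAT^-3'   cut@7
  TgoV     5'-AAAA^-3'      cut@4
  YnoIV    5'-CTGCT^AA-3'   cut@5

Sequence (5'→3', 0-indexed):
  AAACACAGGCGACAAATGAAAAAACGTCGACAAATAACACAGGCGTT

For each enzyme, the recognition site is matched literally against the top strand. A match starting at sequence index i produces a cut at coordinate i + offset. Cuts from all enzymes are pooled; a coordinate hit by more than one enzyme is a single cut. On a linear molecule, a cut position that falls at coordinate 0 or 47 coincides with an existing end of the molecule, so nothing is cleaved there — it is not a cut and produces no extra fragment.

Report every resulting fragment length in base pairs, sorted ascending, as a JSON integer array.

[1,1,2,3,5,10,11,14]

Per-enzyme occurrences:
  JekIV (ATTTGAT, off=0): no sites
  GruI (ACACAGGC, off=1): starts [2, 36] → cuts [3, 37]
  DwuX (GACAAAT, off=7): starts [10, 28] → cuts [17, 35]
  TgoV (AAAA, off=4): starts [18, 19, 20] → cuts [22, 23, 24]
  YnoIV (CTGCTAA, off=5): no sites

Pooled cuts: [3, 17, 22, 23, 24, 35, 37]

Fragments:
  [0,3): 3 bp
  [3,17): 14 bp
  [17,22): 5 bp
  [22,23): 1 bp
  [23,24): 1 bp
  [24,35): 11 bp
  [35,37): 2 bp
  [37,47): 10 bp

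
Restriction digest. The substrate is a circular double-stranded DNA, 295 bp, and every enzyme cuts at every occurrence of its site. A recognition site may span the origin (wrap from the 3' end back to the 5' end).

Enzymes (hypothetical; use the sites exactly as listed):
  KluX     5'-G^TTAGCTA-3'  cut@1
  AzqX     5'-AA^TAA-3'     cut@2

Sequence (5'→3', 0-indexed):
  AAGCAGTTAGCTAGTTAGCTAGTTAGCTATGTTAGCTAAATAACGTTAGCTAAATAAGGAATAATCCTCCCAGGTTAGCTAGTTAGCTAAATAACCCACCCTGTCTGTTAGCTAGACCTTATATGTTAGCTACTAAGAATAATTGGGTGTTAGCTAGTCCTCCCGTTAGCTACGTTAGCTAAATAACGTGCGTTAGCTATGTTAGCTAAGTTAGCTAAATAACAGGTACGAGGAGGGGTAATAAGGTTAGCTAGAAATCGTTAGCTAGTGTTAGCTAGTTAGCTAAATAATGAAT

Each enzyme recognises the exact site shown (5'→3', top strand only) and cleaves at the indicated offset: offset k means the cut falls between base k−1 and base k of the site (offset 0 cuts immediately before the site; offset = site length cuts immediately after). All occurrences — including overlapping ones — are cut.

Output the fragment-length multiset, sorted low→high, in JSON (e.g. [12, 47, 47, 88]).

[5,5,7,7,7,8,8,8,8,9,9,9,9,9,9,9,9,9,9,9,10,10,13,14,14,16,16,18,22]

Scan for sites:
  KluX (GTTAGCTA, off=1): starts [5, 13, 21, 30, 44, 73, 81, 106, 124, 148, 164, 173, 191, 200, 209, 245, 259, 269, 277] → cuts [6, 14, 22, 31, 45, 74, 82, 107, 125, 149, 165, 174, 192, 201, 210, 246, 260, 270, 278]
  AzqX (AATAA, off=2): starts [38, 52, 59, 89, 137, 181, 217, 239, 285, 292] → cuts [40, 54, 61, 91, 139, 183, 219, 241, 287, 294]

Pooled cuts: [6, 14, 22, 31, 40, 45, 54, 61, 74, 82, 91, 107, 125, 139, 149, 165, 174, 183, 192, 201, 210, 219, 241, 246, 260, 270, 278, 287, 294]

Fragment lengths:
  6→14: 8 bp
  14→22: 8 bp
  22→31: 9 bp
  31→40: 9 bp
  40→45: 5 bp
  45→54: 9 bp
  54→61: 7 bp
  61→74: 13 bp
  74→82: 8 bp
  82→91: 9 bp
  91→107: 16 bp
  107→125: 18 bp
  125→139: 14 bp
  139→149: 10 bp
  149→165: 16 bp
  165→174: 9 bp
  174→183: 9 bp
  183→192: 9 bp
  192→201: 9 bp
  201→210: 9 bp
  210→219: 9 bp
  219→241: 22 bp
  241→246: 5 bp
  246→260: 14 bp
  260→270: 10 bp
  270→278: 8 bp
  278→287: 9 bp
  287→294: 7 bp
  294→6 (wrap): 295-294+6 = 7 bp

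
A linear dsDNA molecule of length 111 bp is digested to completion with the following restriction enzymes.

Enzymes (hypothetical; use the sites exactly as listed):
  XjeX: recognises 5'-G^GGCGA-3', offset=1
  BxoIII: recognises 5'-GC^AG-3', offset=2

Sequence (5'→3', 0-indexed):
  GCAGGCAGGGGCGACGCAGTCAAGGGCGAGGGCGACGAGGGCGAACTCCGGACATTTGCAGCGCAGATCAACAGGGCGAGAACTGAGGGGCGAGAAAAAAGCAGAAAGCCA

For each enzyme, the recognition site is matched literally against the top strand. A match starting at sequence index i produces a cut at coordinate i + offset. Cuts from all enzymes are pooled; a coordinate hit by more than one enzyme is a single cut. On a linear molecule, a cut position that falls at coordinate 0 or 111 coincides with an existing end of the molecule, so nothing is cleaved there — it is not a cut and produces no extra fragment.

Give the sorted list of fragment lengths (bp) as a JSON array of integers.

[2,3,4,5,6,7,8,9,9,10,14,14,20]

Site scan:
  XjeX GGGCGA/1: at [8, 23, 29, 38, 73, 87] ⇒ [9, 24, 30, 39, 74, 88]
  BxoIII GCAG/2: at [0, 4, 15, 57, 62, 100] ⇒ [2, 6, 17, 59, 64, 102]

All cut coordinates (distinct, sorted): [2, 6, 9, 17, 24, 30, 39, 59, 64, 74, 88, 102]

Fragments:
  [0,2): 2 bp
  [2,6): 4 bp
  [6,9): 3 bp
  [9,17): 8 bp
  [17,24): 7 bp
  [24,30): 6 bp
  [30,39): 9 bp
  [39,59): 20 bp
  [59,64): 5 bp
  [64,74): 10 bp
  [74,88): 14 bp
  [88,102): 14 bp
  [102,111): 9 bp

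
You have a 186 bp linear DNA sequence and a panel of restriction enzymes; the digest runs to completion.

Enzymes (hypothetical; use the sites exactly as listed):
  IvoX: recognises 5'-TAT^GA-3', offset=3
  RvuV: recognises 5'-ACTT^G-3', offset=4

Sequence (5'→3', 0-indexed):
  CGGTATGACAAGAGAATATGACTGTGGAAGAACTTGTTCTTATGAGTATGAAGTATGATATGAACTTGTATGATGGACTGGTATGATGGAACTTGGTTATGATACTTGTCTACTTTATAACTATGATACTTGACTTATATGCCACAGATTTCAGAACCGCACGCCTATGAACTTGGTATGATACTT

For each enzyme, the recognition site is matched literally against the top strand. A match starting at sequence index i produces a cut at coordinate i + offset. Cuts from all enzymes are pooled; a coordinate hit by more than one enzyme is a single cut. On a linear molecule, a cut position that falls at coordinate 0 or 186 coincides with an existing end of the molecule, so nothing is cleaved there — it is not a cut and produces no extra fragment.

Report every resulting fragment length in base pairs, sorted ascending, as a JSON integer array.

Per-enzyme occurrences:
  IvoX (TATGA, off=3): starts [3, 16, 40, 46, 53, 58, 68, 81, 97, 121, 165, 176] → cuts [6, 19, 43, 49, 56, 61, 71, 84, 100, 124, 168, 179]
  RvuV (ACTTG, off=4): starts [31, 63, 90, 103, 127, 170] → cuts [35, 67, 94, 107, 131, 174]

All cut coordinates (distinct, sorted): [6, 19, 35, 43, 49, 56, 61, 67, 71, 84, 94, 100, 107, 124, 131, 168, 174, 179]

Fragments:
  [0,6): 6 bp
  [6,19): 13 bp
  [19,35): 16 bp
  [35,43): 8 bp
  [43,49): 6 bp
  [49,56): 7 bp
  [56,61): 5 bp
  [61,67): 6 bp
  [67,71): 4 bp
  [71,84): 13 bp
  [84,94): 10 bp
  [94,100): 6 bp
  [100,107): 7 bp
  [107,124): 17 bp
  [124,131): 7 bp
  [131,168): 37 bp
  [168,174): 6 bp
  [174,179): 5 bp
  [179,186): 7 bp

[4,5,5,6,6,6,6,6,7,7,7,7,8,10,13,13,16,17,37]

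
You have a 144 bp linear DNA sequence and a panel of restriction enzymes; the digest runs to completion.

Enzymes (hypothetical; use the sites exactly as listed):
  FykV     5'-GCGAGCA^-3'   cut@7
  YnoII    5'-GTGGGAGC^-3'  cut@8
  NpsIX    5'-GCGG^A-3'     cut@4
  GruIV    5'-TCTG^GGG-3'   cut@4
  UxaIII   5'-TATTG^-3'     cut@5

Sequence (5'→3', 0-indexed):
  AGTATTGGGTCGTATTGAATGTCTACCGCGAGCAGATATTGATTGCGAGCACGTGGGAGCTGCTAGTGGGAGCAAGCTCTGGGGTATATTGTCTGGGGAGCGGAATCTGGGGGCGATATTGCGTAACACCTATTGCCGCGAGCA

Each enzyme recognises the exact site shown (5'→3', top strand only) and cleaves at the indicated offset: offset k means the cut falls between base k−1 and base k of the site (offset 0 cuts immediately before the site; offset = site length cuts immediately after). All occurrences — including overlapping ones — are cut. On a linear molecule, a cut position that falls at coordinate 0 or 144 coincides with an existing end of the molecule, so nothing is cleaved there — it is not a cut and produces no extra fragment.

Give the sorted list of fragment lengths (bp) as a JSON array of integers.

[4,6,7,7,8,8,9,9,10,10,10,12,13,14,17]

Scan for sites:
  FykV GCGAGCA/7: at [27, 44, 137] ⇒ [34, 51] (position 144 is a terminus of the linear molecule — no cut)
  YnoII GTGGGAGC/8: at [52, 65] ⇒ [60, 73]
  NpsIX GCGGA/4: at [99] ⇒ [103]
  GruIV TCTGGGG/4: at [77, 91, 105] ⇒ [81, 95, 109]
  UxaIII TATTG/5: at [2, 12, 36, 86, 116, 130] ⇒ [7, 17, 41, 91, 121, 135]

Pooled cuts: [7, 17, 34, 41, 51, 60, 73, 81, 91, 95, 103, 109, 121, 135]

Fragment lengths:
  [0,7): 7 bp
  [7,17): 10 bp
  [17,34): 17 bp
  [34,41): 7 bp
  [41,51): 10 bp
  [51,60): 9 bp
  [60,73): 13 bp
  [73,81): 8 bp
  [81,91): 10 bp
  [91,95): 4 bp
  [95,103): 8 bp
  [103,109): 6 bp
  [109,121): 12 bp
  [121,135): 14 bp
  [135,144): 9 bp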